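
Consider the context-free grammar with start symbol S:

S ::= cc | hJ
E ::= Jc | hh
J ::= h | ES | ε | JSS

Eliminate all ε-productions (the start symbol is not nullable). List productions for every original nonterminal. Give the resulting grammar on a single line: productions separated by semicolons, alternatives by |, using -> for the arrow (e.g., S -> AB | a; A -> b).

Nullable set: {J}.
S -> hJ: J nullable, giving h | hJ.
E -> Jc: J nullable, giving Jc | c.
Drop J -> ε.
J -> JSS: J nullable, giving JSS | SS.
Unchanged (no nullable symbols): S -> cc; E -> hh; J -> ES; J -> h.

S -> h | cc | hJ; E -> c | Jc | hh; J -> h | ES | SS | JSS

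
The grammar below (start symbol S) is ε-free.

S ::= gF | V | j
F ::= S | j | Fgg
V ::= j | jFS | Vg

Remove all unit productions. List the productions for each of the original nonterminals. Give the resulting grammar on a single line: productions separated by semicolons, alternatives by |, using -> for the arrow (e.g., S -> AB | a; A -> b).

S -> j | Vg | gF | jFS; F -> j | Vg | gF | Fgg | jFS; V -> j | Vg | jFS

Unit productions: F->S, S->V.
Unit pairs (A ⇒* B via units): (F,S), (F,V), (S,V).
S: inherits non-unit rules of {S, V} → Vg | gF | j | jFS.
F: inherits non-unit rules of {F, S, V} → Fgg | Vg | gF | j | jFS.
V: inherits non-unit rules of {V} → Vg | j | jFS.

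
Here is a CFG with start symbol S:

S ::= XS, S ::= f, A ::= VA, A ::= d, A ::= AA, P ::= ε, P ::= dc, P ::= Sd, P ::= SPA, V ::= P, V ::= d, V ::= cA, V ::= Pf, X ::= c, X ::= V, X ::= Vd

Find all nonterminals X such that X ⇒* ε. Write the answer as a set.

{P, V, X}

Directly nullable (have an ε-rule): {P}.
V is nullable via V -> P (every symbol on the right is already known nullable).
X is nullable via X -> V (every symbol on the right is already known nullable).
Not nullable: A, S — each has a terminal in every rule's right-hand side or depends on a non-nullable symbol.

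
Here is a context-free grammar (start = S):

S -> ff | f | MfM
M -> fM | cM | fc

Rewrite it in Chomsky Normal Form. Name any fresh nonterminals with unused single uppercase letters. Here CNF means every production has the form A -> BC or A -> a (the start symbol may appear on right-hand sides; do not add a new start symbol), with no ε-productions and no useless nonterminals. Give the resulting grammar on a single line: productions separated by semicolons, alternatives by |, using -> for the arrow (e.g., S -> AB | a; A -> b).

No ε-productions.
No unit productions to eliminate.
TERM: introduce A -> c, B -> f and substitute in every rule of length ≥2.
BIN: S -> MBM becomes S -> MC, C -> BM.

S -> f | BB | MC; A -> c; B -> f; C -> BM; M -> AM | BA | BM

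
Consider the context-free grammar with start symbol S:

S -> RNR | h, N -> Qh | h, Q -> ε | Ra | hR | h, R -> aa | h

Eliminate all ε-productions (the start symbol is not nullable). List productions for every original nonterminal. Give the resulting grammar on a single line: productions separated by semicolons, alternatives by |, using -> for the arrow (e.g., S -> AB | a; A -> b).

S -> h | RNR; N -> h | Qh; Q -> h | Ra | hR; R -> h | aa

Nullable set: {Q}.
N -> Qh: Q nullable, giving Qh | h.
Drop Q -> ε.
Unchanged (no nullable symbols): S -> RNR; S -> h; N -> h; Q -> Ra; Q -> h; Q -> hR; R -> aa; R -> h.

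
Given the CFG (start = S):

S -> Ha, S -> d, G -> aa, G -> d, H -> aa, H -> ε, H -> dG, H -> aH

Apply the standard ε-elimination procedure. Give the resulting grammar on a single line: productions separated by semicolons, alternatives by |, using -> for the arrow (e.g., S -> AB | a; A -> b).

S -> a | d | Ha; G -> d | aa; H -> a | aH | aa | dG

Nullable set: {H}.
S -> Ha: H nullable, giving Ha | a.
Drop H -> ε.
H -> aH: H nullable, giving a | aH.
Unchanged (no nullable symbols): S -> d; G -> aa; G -> d; H -> aa; H -> dG.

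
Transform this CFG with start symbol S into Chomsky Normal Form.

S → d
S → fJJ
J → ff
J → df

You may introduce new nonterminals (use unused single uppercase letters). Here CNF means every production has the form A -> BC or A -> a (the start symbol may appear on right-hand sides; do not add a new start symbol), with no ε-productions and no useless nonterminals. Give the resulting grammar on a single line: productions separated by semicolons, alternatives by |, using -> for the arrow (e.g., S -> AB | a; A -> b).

No ε-productions.
No unit productions to eliminate.
TERM: introduce A -> d, B -> f and substitute in every rule of length ≥2.
BIN: S -> BJJ becomes S -> BC, C -> JJ.

S -> d | BC; A -> d; B -> f; C -> JJ; J -> AB | BB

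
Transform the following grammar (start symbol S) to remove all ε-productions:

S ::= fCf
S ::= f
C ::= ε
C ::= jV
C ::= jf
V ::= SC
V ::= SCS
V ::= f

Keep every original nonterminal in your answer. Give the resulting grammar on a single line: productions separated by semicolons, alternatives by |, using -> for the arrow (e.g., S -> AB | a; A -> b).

S -> f | ff | fCf; C -> jV | jf; V -> S | f | SC | SS | SCS

Nullable set: {C}.
S -> fCf: C nullable, giving fCf | ff.
Drop C -> ε.
V -> SC: C nullable, giving S | SC.
V -> SCS: C nullable, giving SCS | SS.
Unchanged (no nullable symbols): S -> f; C -> jV; C -> jf; V -> f.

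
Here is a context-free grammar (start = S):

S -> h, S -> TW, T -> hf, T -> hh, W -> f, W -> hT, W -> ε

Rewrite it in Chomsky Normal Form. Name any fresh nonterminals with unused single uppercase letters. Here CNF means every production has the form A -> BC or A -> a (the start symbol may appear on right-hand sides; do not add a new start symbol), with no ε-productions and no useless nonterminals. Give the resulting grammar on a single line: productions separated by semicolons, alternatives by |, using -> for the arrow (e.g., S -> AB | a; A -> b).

Nullable: {W}; after ε-elimination: S -> T | h | TW; T -> hf | hh; W -> f | hT.
After unit-elimination: S -> h | TW | hf | hh; T -> hf | hh; W -> f | hT.
TERM: introduce B -> f, A -> h and substitute in every rule of length ≥2.

S -> h | AA | AB | TW; A -> h; B -> f; T -> AA | AB; W -> f | AT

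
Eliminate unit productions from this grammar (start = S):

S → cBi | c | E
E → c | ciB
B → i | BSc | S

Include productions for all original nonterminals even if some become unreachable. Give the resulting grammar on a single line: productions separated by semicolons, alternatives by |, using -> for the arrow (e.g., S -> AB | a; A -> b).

S -> c | cBi | ciB; B -> c | i | BSc | cBi | ciB; E -> c | ciB

Unit productions: B->S, S->E.
Unit pairs (A ⇒* B via units): (B,E), (B,S), (S,E).
S: inherits non-unit rules of {E, S} → c | cBi | ciB.
B: inherits non-unit rules of {B, E, S} → BSc | c | cBi | ciB | i.
E: inherits non-unit rules of {E} → c | ciB.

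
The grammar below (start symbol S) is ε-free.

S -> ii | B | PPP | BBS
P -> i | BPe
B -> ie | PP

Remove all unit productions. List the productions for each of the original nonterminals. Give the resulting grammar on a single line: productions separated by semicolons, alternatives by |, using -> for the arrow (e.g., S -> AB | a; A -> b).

S -> PP | ie | ii | BBS | PPP; B -> PP | ie; P -> i | BPe

Unit productions: S->B.
Unit pairs (A ⇒* B via units): (S,B).
S: inherits non-unit rules of {B, S} → BBS | PP | PPP | ie | ii.
B: inherits non-unit rules of {B} → PP | ie.
P: inherits non-unit rules of {P} → BPe | i.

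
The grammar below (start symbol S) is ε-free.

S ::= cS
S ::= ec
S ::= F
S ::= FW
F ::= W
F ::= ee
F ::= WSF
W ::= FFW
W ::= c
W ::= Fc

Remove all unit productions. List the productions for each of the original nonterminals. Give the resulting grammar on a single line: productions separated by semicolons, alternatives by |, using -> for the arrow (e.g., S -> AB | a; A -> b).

Unit productions: F->W, S->F.
Unit pairs (A ⇒* B via units): (F,W), (S,F), (S,W).
S: inherits non-unit rules of {F, S, W} → FFW | FW | Fc | WSF | c | cS | ec | ee.
F: inherits non-unit rules of {F, W} → FFW | Fc | WSF | c | ee.
W: inherits non-unit rules of {W} → FFW | Fc | c.

S -> c | FW | Fc | cS | ec | ee | FFW | WSF; F -> c | Fc | ee | FFW | WSF; W -> c | Fc | FFW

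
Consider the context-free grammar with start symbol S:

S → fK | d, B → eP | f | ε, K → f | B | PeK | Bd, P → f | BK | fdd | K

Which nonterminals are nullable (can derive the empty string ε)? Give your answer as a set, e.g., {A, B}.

{B, K, P}

Directly nullable (have an ε-rule): {B}.
K is nullable via K -> B (every symbol on the right is already known nullable).
P is nullable via P -> K (every symbol on the right is already known nullable).
Not nullable: S — each has a terminal in every rule's right-hand side or depends on a non-nullable symbol.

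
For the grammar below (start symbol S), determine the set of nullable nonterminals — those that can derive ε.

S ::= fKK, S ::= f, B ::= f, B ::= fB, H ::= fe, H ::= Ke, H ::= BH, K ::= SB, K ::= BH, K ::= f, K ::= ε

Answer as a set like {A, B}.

{K}

Directly nullable (have an ε-rule): {K}.
Not nullable: B, H, S — each has a terminal in every rule's right-hand side or depends on a non-nullable symbol.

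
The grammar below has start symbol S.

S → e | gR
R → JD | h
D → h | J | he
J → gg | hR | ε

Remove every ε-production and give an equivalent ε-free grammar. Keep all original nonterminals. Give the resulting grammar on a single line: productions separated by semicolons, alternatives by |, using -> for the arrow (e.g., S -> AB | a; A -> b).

Nullable set: {D, J, R}.
S -> gR: R nullable, giving g | gR.
D -> J: J nullable, giving J.
Drop J -> ε.
J -> hR: R nullable, giving h | hR.
R -> JD: J, D nullable, giving D | J | JD.
Unchanged (no nullable symbols): S -> e; D -> h; D -> he; J -> gg; R -> h.

S -> e | g | gR; D -> J | h | he; J -> h | gg | hR; R -> D | J | h | JD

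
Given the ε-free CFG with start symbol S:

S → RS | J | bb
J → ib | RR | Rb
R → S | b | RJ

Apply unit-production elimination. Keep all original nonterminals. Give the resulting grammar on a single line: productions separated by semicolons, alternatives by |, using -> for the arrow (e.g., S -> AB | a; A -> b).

S -> RR | RS | Rb | bb | ib; J -> RR | Rb | ib; R -> b | RJ | RR | RS | Rb | bb | ib

Unit productions: R->S, S->J.
Unit pairs (A ⇒* B via units): (R,J), (R,S), (S,J).
S: inherits non-unit rules of {J, S} → RR | RS | Rb | bb | ib.
J: inherits non-unit rules of {J} → RR | Rb | ib.
R: inherits non-unit rules of {J, R, S} → RJ | RR | RS | Rb | b | bb | ib.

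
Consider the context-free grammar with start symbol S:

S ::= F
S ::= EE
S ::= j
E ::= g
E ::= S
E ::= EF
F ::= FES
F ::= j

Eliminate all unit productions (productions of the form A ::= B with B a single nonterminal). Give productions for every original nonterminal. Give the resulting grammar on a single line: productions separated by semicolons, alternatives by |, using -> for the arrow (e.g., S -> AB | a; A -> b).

Unit productions: E->S, S->F.
Unit pairs (A ⇒* B via units): (E,F), (E,S), (S,F).
S: inherits non-unit rules of {F, S} → EE | FES | j.
E: inherits non-unit rules of {E, F, S} → EE | EF | FES | g | j.
F: inherits non-unit rules of {F} → FES | j.

S -> j | EE | FES; E -> g | j | EE | EF | FES; F -> j | FES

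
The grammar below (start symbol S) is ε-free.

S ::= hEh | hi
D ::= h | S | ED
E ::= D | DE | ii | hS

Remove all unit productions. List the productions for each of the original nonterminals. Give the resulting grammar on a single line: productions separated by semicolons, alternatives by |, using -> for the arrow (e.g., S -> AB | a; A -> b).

Unit productions: D->S, E->D.
Unit pairs (A ⇒* B via units): (D,S), (E,D), (E,S).
S: inherits non-unit rules of {S} → hEh | hi.
D: inherits non-unit rules of {D, S} → ED | h | hEh | hi.
E: inherits non-unit rules of {D, E, S} → DE | ED | h | hEh | hS | hi | ii.

S -> hi | hEh; D -> h | ED | hi | hEh; E -> h | DE | ED | hS | hi | ii | hEh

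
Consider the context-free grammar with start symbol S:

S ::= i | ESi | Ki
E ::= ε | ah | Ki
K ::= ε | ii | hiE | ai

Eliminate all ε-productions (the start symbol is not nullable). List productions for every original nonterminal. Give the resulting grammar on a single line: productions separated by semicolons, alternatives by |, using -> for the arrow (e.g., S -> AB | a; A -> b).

S -> i | Ki | Si | ESi; E -> i | Ki | ah; K -> ai | hi | ii | hiE

Nullable set: {E, K}.
S -> ESi: E nullable, giving ESi | Si.
S -> Ki: K nullable, giving Ki | i.
Drop E -> ε.
E -> Ki: K nullable, giving Ki | i.
Drop K -> ε.
K -> hiE: E nullable, giving hi | hiE.
Unchanged (no nullable symbols): S -> i; E -> ah; K -> ai; K -> ii.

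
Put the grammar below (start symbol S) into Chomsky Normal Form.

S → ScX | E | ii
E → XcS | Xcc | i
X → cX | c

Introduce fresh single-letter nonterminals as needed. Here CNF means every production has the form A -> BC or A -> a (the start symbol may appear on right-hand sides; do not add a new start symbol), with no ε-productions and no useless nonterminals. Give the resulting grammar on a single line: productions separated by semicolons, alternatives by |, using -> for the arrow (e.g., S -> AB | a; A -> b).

S -> i | BB | SF | XG | XH; A -> c; B -> i; F -> AX; G -> AA; H -> AS; X -> c | AX

No ε-productions.
After unit-elimination: S -> i | ii | ScX | XcS | Xcc; E -> i | XcS | Xcc; X -> c | cX.
TERM: introduce A -> c, B -> i and substitute in every rule of length ≥2.
BIN: E -> XAA becomes E -> XC, C -> AA; E -> XAS becomes E -> XD, D -> AS; S -> SAX becomes S -> SF, F -> AX; S -> XAA becomes S -> XG, G -> AA; S -> XAS becomes S -> XH, H -> AS.
Drop unreachable/unproductive: E.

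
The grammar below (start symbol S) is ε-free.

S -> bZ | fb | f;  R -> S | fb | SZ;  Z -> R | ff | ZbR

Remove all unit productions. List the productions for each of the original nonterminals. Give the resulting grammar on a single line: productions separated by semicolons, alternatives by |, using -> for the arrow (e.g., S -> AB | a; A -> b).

S -> f | bZ | fb; R -> f | SZ | bZ | fb; Z -> f | SZ | bZ | fb | ff | ZbR

Unit productions: R->S, Z->R.
Unit pairs (A ⇒* B via units): (R,S), (Z,R), (Z,S).
S: inherits non-unit rules of {S} → bZ | f | fb.
R: inherits non-unit rules of {R, S} → SZ | bZ | f | fb.
Z: inherits non-unit rules of {R, S, Z} → SZ | ZbR | bZ | f | fb | ff.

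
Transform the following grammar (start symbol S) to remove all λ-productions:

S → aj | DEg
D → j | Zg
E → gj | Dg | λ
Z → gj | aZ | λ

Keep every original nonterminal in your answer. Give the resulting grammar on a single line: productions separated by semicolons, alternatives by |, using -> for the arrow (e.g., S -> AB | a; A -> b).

Nullable set: {E, Z}.
S -> DEg: E nullable, giving DEg | Dg.
D -> Zg: Z nullable, giving Zg | g.
Drop E -> λ.
Drop Z -> λ.
Z -> aZ: Z nullable, giving a | aZ.
Unchanged (no nullable symbols): S -> aj; D -> j; E -> Dg; E -> gj; Z -> gj.

S -> Dg | aj | DEg; D -> g | j | Zg; E -> Dg | gj; Z -> a | aZ | gj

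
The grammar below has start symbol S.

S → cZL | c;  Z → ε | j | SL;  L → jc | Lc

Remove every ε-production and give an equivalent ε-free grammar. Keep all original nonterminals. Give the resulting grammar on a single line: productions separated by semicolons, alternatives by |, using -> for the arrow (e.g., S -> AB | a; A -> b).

S -> c | cL | cZL; L -> Lc | jc; Z -> j | SL

Nullable set: {Z}.
S -> cZL: Z nullable, giving cL | cZL.
Drop Z -> ε.
Unchanged (no nullable symbols): S -> c; L -> Lc; L -> jc; Z -> SL; Z -> j.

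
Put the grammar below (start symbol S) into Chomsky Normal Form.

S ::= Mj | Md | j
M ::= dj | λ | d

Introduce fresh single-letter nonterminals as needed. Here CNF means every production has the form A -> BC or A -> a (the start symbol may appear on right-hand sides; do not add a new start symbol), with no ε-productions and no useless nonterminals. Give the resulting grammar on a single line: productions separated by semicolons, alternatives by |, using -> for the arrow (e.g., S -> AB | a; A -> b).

S -> d | j | MA | MB; A -> d; B -> j; M -> d | AB

Nullable: {M}; after ε-elimination: S -> d | j | Md | Mj; M -> d | dj.
No unit productions to eliminate.
TERM: introduce A -> d, B -> j and substitute in every rule of length ≥2.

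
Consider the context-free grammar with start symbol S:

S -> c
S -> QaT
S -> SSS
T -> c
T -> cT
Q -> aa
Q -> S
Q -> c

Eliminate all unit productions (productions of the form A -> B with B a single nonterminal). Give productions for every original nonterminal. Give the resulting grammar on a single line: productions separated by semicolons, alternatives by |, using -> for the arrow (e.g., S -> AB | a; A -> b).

Unit productions: Q->S.
Unit pairs (A ⇒* B via units): (Q,S).
S: inherits non-unit rules of {S} → QaT | SSS | c.
Q: inherits non-unit rules of {Q, S} → QaT | SSS | aa | c.
T: inherits non-unit rules of {T} → c | cT.

S -> c | QaT | SSS; Q -> c | aa | QaT | SSS; T -> c | cT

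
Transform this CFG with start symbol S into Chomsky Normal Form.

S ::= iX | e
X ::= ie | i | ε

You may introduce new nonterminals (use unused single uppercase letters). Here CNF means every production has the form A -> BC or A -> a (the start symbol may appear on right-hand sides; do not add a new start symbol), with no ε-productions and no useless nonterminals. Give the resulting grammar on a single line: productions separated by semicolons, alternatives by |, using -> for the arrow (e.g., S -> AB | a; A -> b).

Nullable: {X}; after ε-elimination: S -> e | i | iX; X -> i | ie.
No unit productions to eliminate.
TERM: introduce B -> e, A -> i and substitute in every rule of length ≥2.

S -> e | i | AX; A -> i; B -> e; X -> i | AB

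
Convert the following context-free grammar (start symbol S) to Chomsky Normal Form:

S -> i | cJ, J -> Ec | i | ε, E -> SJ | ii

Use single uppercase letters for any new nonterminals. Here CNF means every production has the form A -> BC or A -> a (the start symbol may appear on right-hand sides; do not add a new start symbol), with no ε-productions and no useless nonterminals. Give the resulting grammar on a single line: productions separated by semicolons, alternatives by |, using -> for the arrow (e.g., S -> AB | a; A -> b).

S -> c | i | AJ; A -> c; B -> i; E -> c | i | AJ | BB | SJ; J -> i | EA

Nullable: {J}; after ε-elimination: S -> c | i | cJ; E -> S | SJ | ii; J -> i | Ec.
After unit-elimination: S -> c | i | cJ; E -> c | i | SJ | cJ | ii; J -> i | Ec.
TERM: introduce A -> c, B -> i and substitute in every rule of length ≥2.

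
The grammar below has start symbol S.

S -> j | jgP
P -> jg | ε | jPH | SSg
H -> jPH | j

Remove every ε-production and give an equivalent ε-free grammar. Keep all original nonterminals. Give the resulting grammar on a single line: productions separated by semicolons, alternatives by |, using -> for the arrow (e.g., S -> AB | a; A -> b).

Nullable set: {P}.
S -> jgP: P nullable, giving jg | jgP.
H -> jPH: P nullable, giving jH | jPH.
Drop P -> ε.
P -> jPH: P nullable, giving jH | jPH.
Unchanged (no nullable symbols): S -> j; H -> j; P -> SSg; P -> jg.

S -> j | jg | jgP; H -> j | jH | jPH; P -> jH | jg | SSg | jPH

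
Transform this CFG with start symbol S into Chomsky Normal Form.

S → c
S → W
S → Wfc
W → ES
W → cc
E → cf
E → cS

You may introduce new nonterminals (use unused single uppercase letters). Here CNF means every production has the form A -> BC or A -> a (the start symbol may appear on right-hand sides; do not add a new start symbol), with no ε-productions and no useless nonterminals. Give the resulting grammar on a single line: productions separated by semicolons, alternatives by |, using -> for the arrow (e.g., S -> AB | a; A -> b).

S -> c | AA | ES | WC; A -> c; B -> f; C -> BA; E -> AB | AS; W -> AA | ES

No ε-productions.
After unit-elimination: S -> c | ES | cc | Wfc; E -> cS | cf; W -> ES | cc.
TERM: introduce A -> c, B -> f and substitute in every rule of length ≥2.
BIN: S -> WBA becomes S -> WC, C -> BA.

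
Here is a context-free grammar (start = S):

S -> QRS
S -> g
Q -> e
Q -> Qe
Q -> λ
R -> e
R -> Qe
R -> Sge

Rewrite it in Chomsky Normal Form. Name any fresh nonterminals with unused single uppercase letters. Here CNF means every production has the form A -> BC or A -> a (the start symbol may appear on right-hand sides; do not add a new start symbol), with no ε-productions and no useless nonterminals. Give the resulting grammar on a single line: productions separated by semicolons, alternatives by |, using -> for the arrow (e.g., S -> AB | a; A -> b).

S -> g | QD | RS; A -> e; B -> g; C -> BA; D -> RS; Q -> e | QA; R -> e | QA | SC

Nullable: {Q}; after ε-elimination: S -> g | RS | QRS; Q -> e | Qe; R -> e | Qe | Sge.
No unit productions to eliminate.
TERM: introduce A -> e, B -> g and substitute in every rule of length ≥2.
BIN: R -> SBA becomes R -> SC, C -> BA; S -> QRS becomes S -> QD, D -> RS.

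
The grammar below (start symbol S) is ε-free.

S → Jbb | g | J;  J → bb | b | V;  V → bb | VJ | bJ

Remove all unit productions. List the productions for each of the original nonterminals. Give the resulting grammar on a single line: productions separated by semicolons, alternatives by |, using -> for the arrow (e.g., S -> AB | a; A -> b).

S -> b | g | VJ | bJ | bb | Jbb; J -> b | VJ | bJ | bb; V -> VJ | bJ | bb

Unit productions: J->V, S->J.
Unit pairs (A ⇒* B via units): (J,V), (S,J), (S,V).
S: inherits non-unit rules of {J, S, V} → Jbb | VJ | b | bJ | bb | g.
J: inherits non-unit rules of {J, V} → VJ | b | bJ | bb.
V: inherits non-unit rules of {V} → VJ | bJ | bb.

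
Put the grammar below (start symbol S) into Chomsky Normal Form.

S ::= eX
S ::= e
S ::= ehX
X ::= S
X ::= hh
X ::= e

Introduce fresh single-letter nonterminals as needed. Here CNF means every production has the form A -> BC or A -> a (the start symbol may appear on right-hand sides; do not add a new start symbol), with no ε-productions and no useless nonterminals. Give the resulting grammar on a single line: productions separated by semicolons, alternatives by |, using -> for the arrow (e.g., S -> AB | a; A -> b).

No ε-productions.
After unit-elimination: S -> e | eX | ehX; X -> e | eX | hh | ehX.
TERM: introduce A -> e, B -> h and substitute in every rule of length ≥2.
BIN: S -> ABX becomes S -> AC, C -> BX; X -> ABX becomes X -> AD, D -> BX.

S -> e | AC | AX; A -> e; B -> h; C -> BX; D -> BX; X -> e | AD | AX | BB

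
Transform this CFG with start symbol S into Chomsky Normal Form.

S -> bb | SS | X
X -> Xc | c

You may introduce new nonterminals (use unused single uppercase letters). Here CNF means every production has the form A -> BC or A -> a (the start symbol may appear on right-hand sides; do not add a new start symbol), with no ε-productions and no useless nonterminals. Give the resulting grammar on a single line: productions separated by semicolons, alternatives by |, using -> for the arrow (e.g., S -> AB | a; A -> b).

S -> c | BB | SS | XA; A -> c; B -> b; X -> c | XA

No ε-productions.
After unit-elimination: S -> c | SS | Xc | bb; X -> c | Xc.
TERM: introduce B -> b, A -> c and substitute in every rule of length ≥2.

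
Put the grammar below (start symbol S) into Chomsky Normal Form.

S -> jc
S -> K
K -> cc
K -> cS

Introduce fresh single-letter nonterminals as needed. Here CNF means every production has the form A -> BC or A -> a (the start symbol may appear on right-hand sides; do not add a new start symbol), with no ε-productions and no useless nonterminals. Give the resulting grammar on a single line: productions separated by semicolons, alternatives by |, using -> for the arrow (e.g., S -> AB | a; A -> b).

S -> AA | AS | BA; A -> c; B -> j

No ε-productions.
After unit-elimination: S -> cS | cc | jc; K -> cS | cc.
TERM: introduce A -> c, B -> j and substitute in every rule of length ≥2.
Drop unreachable/unproductive: K.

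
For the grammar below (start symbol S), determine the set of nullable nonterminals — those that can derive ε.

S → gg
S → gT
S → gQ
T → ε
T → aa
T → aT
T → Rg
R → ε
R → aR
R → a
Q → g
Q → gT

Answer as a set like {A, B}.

Directly nullable (have an ε-rule): {R, T}.
Not nullable: Q, S — each has a terminal in every rule's right-hand side or depends on a non-nullable symbol.

{R, T}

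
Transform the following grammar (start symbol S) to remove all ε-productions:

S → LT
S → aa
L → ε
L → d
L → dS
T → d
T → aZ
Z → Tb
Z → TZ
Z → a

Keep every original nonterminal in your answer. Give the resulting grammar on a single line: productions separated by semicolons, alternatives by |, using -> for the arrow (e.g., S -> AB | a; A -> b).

S -> T | LT | aa; L -> d | dS; T -> d | aZ; Z -> a | TZ | Tb

Nullable set: {L}.
S -> LT: L nullable, giving LT | T.
Drop L -> ε.
Unchanged (no nullable symbols): S -> aa; L -> d; L -> dS; T -> aZ; T -> d; Z -> TZ; Z -> Tb; Z -> a.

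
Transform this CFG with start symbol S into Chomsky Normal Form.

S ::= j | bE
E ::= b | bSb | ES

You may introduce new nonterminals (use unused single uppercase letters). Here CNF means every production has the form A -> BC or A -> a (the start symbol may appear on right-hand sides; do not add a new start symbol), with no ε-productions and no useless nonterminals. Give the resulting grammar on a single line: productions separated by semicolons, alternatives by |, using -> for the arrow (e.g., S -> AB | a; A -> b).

S -> j | AE; A -> b; B -> SA; E -> b | AB | ES

No ε-productions.
No unit productions to eliminate.
TERM: introduce A -> b and substitute in every rule of length ≥2.
BIN: E -> ASA becomes E -> AB, B -> SA.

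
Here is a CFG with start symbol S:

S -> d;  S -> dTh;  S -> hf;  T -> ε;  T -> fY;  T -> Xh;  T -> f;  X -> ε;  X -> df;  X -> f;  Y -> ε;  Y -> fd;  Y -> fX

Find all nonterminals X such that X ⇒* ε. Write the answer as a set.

{T, X, Y}

Directly nullable (have an ε-rule): {T, X, Y}.
Not nullable: S — each has a terminal in every rule's right-hand side or depends on a non-nullable symbol.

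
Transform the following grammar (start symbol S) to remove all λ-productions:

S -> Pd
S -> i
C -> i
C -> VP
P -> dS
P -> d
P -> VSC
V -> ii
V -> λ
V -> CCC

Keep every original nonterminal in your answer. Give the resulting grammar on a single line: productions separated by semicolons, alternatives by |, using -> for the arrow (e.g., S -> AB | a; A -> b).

Nullable set: {V}.
C -> VP: V nullable, giving P | VP.
P -> VSC: V nullable, giving SC | VSC.
Drop V -> λ.
Unchanged (no nullable symbols): S -> Pd; S -> i; C -> i; P -> d; P -> dS; V -> CCC; V -> ii.

S -> i | Pd; C -> P | i | VP; P -> d | SC | dS | VSC; V -> ii | CCC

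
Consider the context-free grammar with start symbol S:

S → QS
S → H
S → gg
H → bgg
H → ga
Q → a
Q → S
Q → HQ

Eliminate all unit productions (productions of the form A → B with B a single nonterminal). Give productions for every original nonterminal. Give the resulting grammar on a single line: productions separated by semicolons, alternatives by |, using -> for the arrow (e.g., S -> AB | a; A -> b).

S -> QS | ga | gg | bgg; H -> ga | bgg; Q -> a | HQ | QS | ga | gg | bgg

Unit productions: Q->S, S->H.
Unit pairs (A ⇒* B via units): (Q,H), (Q,S), (S,H).
S: inherits non-unit rules of {H, S} → QS | bgg | ga | gg.
H: inherits non-unit rules of {H} → bgg | ga.
Q: inherits non-unit rules of {H, Q, S} → HQ | QS | a | bgg | ga | gg.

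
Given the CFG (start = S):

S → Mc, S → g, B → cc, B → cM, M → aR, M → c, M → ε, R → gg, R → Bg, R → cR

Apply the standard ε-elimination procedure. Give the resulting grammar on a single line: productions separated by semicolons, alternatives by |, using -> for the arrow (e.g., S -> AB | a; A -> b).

Nullable set: {M}.
S -> Mc: M nullable, giving Mc | c.
B -> cM: M nullable, giving c | cM.
Drop M -> ε.
Unchanged (no nullable symbols): S -> g; B -> cc; M -> aR; M -> c; R -> Bg; R -> cR; R -> gg.

S -> c | g | Mc; B -> c | cM | cc; M -> c | aR; R -> Bg | cR | gg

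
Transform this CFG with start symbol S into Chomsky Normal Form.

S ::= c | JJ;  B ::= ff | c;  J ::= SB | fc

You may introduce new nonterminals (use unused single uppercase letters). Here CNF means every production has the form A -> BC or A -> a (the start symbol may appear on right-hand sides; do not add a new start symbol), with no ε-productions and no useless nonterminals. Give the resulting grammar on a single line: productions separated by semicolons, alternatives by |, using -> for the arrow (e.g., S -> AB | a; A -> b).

S -> c | JJ; A -> f; B -> c | AA; C -> c; J -> AC | SB

No ε-productions.
No unit productions to eliminate.
TERM: introduce C -> c, A -> f and substitute in every rule of length ≥2.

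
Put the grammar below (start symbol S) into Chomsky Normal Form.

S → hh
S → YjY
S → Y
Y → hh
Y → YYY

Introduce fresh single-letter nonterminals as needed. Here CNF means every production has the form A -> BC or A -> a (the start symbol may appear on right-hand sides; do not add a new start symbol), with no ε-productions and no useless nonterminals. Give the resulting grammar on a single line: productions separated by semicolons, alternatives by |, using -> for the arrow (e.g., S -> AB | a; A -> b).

No ε-productions.
After unit-elimination: S -> hh | YYY | YjY; Y -> hh | YYY.
TERM: introduce B -> h, A -> j and substitute in every rule of length ≥2.
BIN: S -> YAY becomes S -> YC, C -> AY; S -> YYY becomes S -> YD, D -> YY; Y -> YYY becomes Y -> YE, E -> YY.

S -> BB | YC | YD; A -> j; B -> h; C -> AY; D -> YY; E -> YY; Y -> BB | YE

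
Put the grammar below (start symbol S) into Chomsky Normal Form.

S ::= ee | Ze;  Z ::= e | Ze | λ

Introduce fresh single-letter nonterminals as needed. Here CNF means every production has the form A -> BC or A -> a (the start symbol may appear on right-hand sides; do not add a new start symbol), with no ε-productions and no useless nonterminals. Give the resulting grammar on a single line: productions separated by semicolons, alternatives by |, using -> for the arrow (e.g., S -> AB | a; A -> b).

S -> e | AA | ZA; A -> e; Z -> e | ZA

Nullable: {Z}; after ε-elimination: S -> e | Ze | ee; Z -> e | Ze.
No unit productions to eliminate.
TERM: introduce A -> e and substitute in every rule of length ≥2.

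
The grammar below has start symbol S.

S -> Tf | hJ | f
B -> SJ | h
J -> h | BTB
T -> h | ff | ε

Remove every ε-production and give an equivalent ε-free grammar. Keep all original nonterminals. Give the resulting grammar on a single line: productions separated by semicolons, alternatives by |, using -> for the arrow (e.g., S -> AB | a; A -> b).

Nullable set: {T}.
S -> Tf: T nullable, giving Tf | f.
J -> BTB: T nullable, giving BB | BTB.
Drop T -> ε.
Unchanged (no nullable symbols): S -> f; S -> hJ; B -> SJ; B -> h; J -> h; T -> ff; T -> h.

S -> f | Tf | hJ; B -> h | SJ; J -> h | BB | BTB; T -> h | ff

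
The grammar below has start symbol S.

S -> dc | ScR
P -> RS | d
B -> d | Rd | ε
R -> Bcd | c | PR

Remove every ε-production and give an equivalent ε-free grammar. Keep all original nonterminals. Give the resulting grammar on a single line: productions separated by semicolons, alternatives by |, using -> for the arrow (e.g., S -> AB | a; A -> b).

Nullable set: {B}.
Drop B -> ε.
R -> Bcd: B nullable, giving Bcd | cd.
Unchanged (no nullable symbols): S -> ScR; S -> dc; B -> Rd; B -> d; P -> RS; P -> d; R -> PR; R -> c.

S -> dc | ScR; B -> d | Rd; P -> d | RS; R -> c | PR | cd | Bcd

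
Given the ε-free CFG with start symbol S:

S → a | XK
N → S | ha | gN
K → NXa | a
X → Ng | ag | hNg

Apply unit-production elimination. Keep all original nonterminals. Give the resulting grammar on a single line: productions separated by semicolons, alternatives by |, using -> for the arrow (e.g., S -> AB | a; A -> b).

S -> a | XK; K -> a | NXa; N -> a | XK | gN | ha; X -> Ng | ag | hNg

Unit productions: N->S.
Unit pairs (A ⇒* B via units): (N,S).
S: inherits non-unit rules of {S} → XK | a.
K: inherits non-unit rules of {K} → NXa | a.
N: inherits non-unit rules of {N, S} → XK | a | gN | ha.
X: inherits non-unit rules of {X} → Ng | ag | hNg.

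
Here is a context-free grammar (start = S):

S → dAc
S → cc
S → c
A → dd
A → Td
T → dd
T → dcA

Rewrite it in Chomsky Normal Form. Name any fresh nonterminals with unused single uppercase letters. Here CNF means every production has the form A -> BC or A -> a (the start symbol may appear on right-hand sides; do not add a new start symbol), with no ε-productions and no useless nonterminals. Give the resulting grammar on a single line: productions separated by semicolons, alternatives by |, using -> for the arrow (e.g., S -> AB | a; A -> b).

S -> c | BD | CC; A -> BB | TB; B -> d; C -> c; D -> AC; E -> CA; T -> BB | BE

No ε-productions.
No unit productions to eliminate.
TERM: introduce C -> c, B -> d and substitute in every rule of length ≥2.
BIN: S -> BAC becomes S -> BD, D -> AC; T -> BCA becomes T -> BE, E -> CA.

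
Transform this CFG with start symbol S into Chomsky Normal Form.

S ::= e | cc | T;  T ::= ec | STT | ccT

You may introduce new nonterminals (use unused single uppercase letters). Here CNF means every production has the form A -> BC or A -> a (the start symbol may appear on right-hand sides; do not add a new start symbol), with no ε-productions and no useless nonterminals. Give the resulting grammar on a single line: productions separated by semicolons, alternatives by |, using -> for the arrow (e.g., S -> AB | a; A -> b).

S -> e | AA | AC | BA | SD; A -> c; B -> e; C -> AT; D -> TT; E -> AT; F -> TT; T -> AE | BA | SF

No ε-productions.
After unit-elimination: S -> e | cc | ec | STT | ccT; T -> ec | STT | ccT.
TERM: introduce A -> c, B -> e and substitute in every rule of length ≥2.
BIN: S -> AAT becomes S -> AC, C -> AT; S -> STT becomes S -> SD, D -> TT; T -> AAT becomes T -> AE, E -> AT; T -> STT becomes T -> SF, F -> TT.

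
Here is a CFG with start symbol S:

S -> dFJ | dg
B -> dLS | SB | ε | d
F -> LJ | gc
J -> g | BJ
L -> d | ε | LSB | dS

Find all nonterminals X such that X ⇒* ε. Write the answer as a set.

{B, L}

Directly nullable (have an ε-rule): {B, L}.
Not nullable: F, J, S — each has a terminal in every rule's right-hand side or depends on a non-nullable symbol.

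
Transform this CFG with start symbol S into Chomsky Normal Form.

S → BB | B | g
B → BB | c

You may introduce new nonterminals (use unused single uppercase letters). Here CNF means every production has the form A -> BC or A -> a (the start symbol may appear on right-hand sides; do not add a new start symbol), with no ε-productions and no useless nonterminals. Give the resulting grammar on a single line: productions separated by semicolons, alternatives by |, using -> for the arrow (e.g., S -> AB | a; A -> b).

S -> c | g | BB; B -> c | BB

No ε-productions.
After unit-elimination: S -> c | g | BB; B -> c | BB.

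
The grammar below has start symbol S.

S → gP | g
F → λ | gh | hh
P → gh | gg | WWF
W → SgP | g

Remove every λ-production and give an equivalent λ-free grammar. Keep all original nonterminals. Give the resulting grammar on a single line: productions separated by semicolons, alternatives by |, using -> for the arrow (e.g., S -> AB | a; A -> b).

Nullable set: {F}.
Drop F -> λ.
P -> WWF: F nullable, giving WW | WWF.
Unchanged (no nullable symbols): S -> g; S -> gP; F -> gh; F -> hh; P -> gg; P -> gh; W -> SgP; W -> g.

S -> g | gP; F -> gh | hh; P -> WW | gg | gh | WWF; W -> g | SgP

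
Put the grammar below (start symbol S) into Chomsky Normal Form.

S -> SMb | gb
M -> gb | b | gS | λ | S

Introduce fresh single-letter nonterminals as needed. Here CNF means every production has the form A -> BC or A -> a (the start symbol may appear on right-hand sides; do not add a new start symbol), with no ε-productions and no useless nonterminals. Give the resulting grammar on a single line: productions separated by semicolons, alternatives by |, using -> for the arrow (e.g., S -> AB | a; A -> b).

S -> BA | SA | SD; A -> b; B -> g; C -> MA; D -> MA; M -> b | BA | BS | SA | SC

Nullable: {M}; after ε-elimination: S -> Sb | gb | SMb; M -> S | b | gS | gb.
After unit-elimination: S -> Sb | gb | SMb; M -> b | Sb | gS | gb | SMb.
TERM: introduce A -> b, B -> g and substitute in every rule of length ≥2.
BIN: M -> SMA becomes M -> SC, C -> MA; S -> SMA becomes S -> SD, D -> MA.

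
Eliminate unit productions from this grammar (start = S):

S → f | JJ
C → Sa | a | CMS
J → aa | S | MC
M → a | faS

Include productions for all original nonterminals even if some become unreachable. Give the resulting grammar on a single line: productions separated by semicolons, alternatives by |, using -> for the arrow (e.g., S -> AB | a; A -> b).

S -> f | JJ; C -> a | Sa | CMS; J -> f | JJ | MC | aa; M -> a | faS

Unit productions: J->S.
Unit pairs (A ⇒* B via units): (J,S).
S: inherits non-unit rules of {S} → JJ | f.
C: inherits non-unit rules of {C} → CMS | Sa | a.
J: inherits non-unit rules of {J, S} → JJ | MC | aa | f.
M: inherits non-unit rules of {M} → a | faS.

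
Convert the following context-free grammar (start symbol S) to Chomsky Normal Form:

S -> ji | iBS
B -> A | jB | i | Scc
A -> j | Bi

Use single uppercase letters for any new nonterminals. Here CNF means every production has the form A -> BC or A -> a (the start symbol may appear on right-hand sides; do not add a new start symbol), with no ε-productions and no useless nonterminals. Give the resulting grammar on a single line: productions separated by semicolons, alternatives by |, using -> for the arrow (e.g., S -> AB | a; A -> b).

No ε-productions.
After unit-elimination: S -> ji | iBS; A -> j | Bi; B -> i | j | Bi | jB | Scc.
TERM: introduce D -> c, C -> i, E -> j and substitute in every rule of length ≥2.
BIN: B -> SDD becomes B -> SF, F -> DD; S -> CBS becomes S -> CG, G -> BS.
Drop unreachable/unproductive: A.

S -> CG | EC; B -> i | j | BC | EB | SF; C -> i; D -> c; E -> j; F -> DD; G -> BS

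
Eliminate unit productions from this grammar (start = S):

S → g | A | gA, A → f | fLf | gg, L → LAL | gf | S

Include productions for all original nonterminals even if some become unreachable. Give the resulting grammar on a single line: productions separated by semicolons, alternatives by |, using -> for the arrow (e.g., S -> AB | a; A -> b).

Unit productions: L->S, S->A.
Unit pairs (A ⇒* B via units): (L,A), (L,S), (S,A).
S: inherits non-unit rules of {A, S} → f | fLf | g | gA | gg.
A: inherits non-unit rules of {A} → f | fLf | gg.
L: inherits non-unit rules of {A, L, S} → LAL | f | fLf | g | gA | gf | gg.

S -> f | g | gA | gg | fLf; A -> f | gg | fLf; L -> f | g | gA | gf | gg | LAL | fLf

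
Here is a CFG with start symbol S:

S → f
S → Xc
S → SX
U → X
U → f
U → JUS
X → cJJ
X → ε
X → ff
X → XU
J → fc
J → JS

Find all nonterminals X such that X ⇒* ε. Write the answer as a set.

{U, X}

Directly nullable (have an ε-rule): {X}.
U is nullable via U -> X (every symbol on the right is already known nullable).
Not nullable: J, S — each has a terminal in every rule's right-hand side or depends on a non-nullable symbol.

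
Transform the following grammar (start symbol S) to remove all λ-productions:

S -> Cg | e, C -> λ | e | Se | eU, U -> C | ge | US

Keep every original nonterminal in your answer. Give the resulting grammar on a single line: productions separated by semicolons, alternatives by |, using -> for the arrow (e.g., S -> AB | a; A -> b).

Nullable set: {C, U}.
S -> Cg: C nullable, giving Cg | g.
Drop C -> λ.
C -> eU: U nullable, giving e | eU.
U -> C: C nullable, giving C.
U -> US: U nullable, giving S | US.
Unchanged (no nullable symbols): S -> e; C -> Se; C -> e; U -> ge.

S -> e | g | Cg; C -> e | Se | eU; U -> C | S | US | ge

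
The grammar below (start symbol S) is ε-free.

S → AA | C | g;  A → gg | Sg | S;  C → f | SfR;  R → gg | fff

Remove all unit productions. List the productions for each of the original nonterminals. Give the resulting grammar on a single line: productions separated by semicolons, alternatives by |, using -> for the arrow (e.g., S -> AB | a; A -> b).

Unit productions: A->S, S->C.
Unit pairs (A ⇒* B via units): (A,C), (A,S), (S,C).
S: inherits non-unit rules of {C, S} → AA | SfR | f | g.
A: inherits non-unit rules of {A, C, S} → AA | SfR | Sg | f | g | gg.
C: inherits non-unit rules of {C} → SfR | f.
R: inherits non-unit rules of {R} → fff | gg.

S -> f | g | AA | SfR; A -> f | g | AA | Sg | gg | SfR; C -> f | SfR; R -> gg | fff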